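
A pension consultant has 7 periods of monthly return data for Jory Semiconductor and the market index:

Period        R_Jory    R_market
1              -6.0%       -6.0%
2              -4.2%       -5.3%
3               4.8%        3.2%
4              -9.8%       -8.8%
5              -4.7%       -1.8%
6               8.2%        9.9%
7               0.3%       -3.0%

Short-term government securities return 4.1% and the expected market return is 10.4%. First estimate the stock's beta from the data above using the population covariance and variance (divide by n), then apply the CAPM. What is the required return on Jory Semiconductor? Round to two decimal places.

Mean R_i = (-6.0 − 4.2 + 4.8 − 9.8 − 4.7 + 8.2 + 0.3) / 7 = -1.6286%
Mean R_m = (-6.0 − 5.3 + 3.2 − 8.8 − 1.8 + 9.9 − 3.0) / 7 = -1.6857%
Σ(R_i − R̄_i)(R_m − R̄_m) = 229.3829  ⇒  Cov = 229.3829 / 7 = 32.7690
Σ(R_m − R̄_m)² = 242.1286  ⇒  Var(R_m) = 242.1286 / 7 = 34.5898
β = Cov / Var(R_m) = 32.7690 / 34.5898 = 0.9474
MRP = 10.4% − 4.1% = 6.30%
E(R) = R_f + β × MRP = 4.1% + 0.9474 × 6.3% = 10.07%

10.07%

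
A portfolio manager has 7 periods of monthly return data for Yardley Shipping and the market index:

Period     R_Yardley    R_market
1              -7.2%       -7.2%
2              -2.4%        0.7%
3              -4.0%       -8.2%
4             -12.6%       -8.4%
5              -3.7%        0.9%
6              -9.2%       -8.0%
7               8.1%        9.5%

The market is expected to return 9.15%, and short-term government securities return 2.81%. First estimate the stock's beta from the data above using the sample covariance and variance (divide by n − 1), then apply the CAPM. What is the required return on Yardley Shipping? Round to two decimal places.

Mean R_i = (-7.2 − 2.4 − 4.0 − 12.6 − 3.7 − 9.2 + 8.1) / 7 = -4.4286%
Mean R_m = (-7.2 + 0.7 − 8.2 − 8.4 + 0.9 − 8.0 + 9.5) / 7 = -2.9571%
Σ(R_i − R̄_i)(R_m − R̄_m) = 244.3486  ⇒  Cov = 244.3486 / 6 = 40.7248
Σ(R_m − R̄_m)² = 283.9771  ⇒  Var(R_m) = 283.9771 / 6 = 47.3295
β = Cov / Var(R_m) = 40.7248 / 47.3295 = 0.8605
MRP = 9.15% − 2.81% = 6.34%
E(R) = R_f + β × MRP = 2.81% + 0.8605 × 6.34% = 8.27%

8.27%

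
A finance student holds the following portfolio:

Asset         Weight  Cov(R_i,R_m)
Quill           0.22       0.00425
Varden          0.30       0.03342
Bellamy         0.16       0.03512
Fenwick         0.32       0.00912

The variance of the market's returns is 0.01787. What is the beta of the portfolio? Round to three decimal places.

1.091

β_Quill = 0.00425 / 0.01787 = 0.2378
β_Varden = 0.03342 / 0.01787 = 1.8702
β_Bellamy = 0.03512 / 0.01787 = 1.9653
β_Fenwick = 0.00912 / 0.01787 = 0.5104
β_P = Σ w_i β_i = 0.22×0.2378 + 0.30×1.8702 + 0.16×1.9653 + 0.32×0.5104 = 1.0912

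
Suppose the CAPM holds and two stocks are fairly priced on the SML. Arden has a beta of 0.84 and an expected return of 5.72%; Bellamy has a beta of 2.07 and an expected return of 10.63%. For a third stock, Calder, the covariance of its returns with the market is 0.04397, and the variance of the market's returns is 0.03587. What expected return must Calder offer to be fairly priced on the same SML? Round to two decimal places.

MRP = (10.63% − 5.72%) / (2.07 − 0.84) = 3.9919%
R_f = 5.72% − 0.84 × 3.9919% = 2.3668%
β_Calder = Cov / Var(R_m) = 0.04397 / 0.03587 = 1.2258
E(R_Calder) = R_f + β × MRP = 2.3668% + 1.2258 × 3.9919% = 7.26%

7.26%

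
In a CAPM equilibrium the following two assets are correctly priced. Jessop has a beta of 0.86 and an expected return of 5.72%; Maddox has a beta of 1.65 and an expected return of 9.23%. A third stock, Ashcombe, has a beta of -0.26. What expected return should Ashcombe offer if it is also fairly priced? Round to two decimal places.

0.74%

MRP (SML slope) = (9.23% − 5.72%) / (1.65 − 0.86) = 3.51% / 0.79 = 4.4430%
R_f (intercept) = 5.72% − 0.86 × 4.4430% = 1.8990%
E(R_Ashcombe) = R_f + β × MRP = 1.8990% + -0.26 × 4.4430% = 0.74%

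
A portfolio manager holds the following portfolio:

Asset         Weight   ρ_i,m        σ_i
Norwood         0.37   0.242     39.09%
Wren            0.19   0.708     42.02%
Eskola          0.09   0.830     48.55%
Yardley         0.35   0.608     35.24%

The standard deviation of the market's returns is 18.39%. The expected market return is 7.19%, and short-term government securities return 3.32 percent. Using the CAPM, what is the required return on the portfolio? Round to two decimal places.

β_Norwood = 0.242 × 39.09% / 18.39% = 0.5144
β_Wren = 0.708 × 42.02% / 18.39% = 1.6177
β_Eskola = 0.830 × 48.55% / 18.39% = 2.1912
β_Yardley = 0.608 × 35.24% / 18.39% = 1.1651
β_P = Σ w_i β_i = 0.37×0.5144 + 0.19×1.6177 + 0.09×2.1912 + 0.35×1.1651 = 1.1027
MRP = 7.19% − 3.32% = 3.87%
E(R_P) = R_f + β_P × MRP = 3.32% + 1.1027 × 3.87% = 7.59%

7.59%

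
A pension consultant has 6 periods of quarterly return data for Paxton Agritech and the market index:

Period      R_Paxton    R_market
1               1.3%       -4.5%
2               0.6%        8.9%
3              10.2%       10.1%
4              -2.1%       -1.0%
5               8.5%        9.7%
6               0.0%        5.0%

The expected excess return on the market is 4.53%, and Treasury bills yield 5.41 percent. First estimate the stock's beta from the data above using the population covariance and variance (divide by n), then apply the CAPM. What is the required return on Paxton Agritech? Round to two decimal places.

7.81%

Mean R_i = (1.3 + 0.6 + 10.2 − 2.1 + 8.5 + 0.0) / 6 = 3.0833%
Mean R_m = (-4.5 + 8.9 + 10.1 − 1.0 + 9.7 + 5.0) / 6 = 4.7000%
Σ(R_i − R̄_i)(R_m − R̄_m) = 100.1100  ⇒  Cov = 100.1100 / 6 = 16.6850
Σ(R_m − R̄_m)² = 189.0200  ⇒  Var(R_m) = 189.0200 / 6 = 31.5033
β = Cov / Var(R_m) = 16.6850 / 31.5033 = 0.5296
E(R) = R_f + β × MRP = 5.41% + 0.5296 × 4.53% = 7.81%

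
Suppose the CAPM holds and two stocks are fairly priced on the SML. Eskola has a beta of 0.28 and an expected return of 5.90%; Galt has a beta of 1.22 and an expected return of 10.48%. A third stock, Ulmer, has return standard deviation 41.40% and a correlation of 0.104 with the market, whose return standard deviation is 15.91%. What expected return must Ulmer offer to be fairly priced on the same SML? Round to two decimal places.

5.85%

MRP = (10.48% − 5.90%) / (1.22 − 0.28) = 4.8723%
R_f = 5.90% − 0.28 × 4.8723% = 4.5358%
β_Ulmer = ρ·σ_i/σ_m = 0.104 × 41.40 / 15.91 = 0.2706
E(R_Ulmer) = R_f + β × MRP = 4.5358% + 0.2706 × 4.8723% = 5.85%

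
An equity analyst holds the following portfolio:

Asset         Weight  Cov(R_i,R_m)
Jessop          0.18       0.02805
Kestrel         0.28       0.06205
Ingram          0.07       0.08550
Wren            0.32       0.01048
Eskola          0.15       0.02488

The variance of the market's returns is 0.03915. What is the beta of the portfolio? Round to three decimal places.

β_Jessop = 0.02805 / 0.03915 = 0.7165
β_Kestrel = 0.06205 / 0.03915 = 1.5849
β_Ingram = 0.08550 / 0.03915 = 2.1839
β_Wren = 0.01048 / 0.03915 = 0.2677
β_Eskola = 0.02488 / 0.03915 = 0.6355
β_P = Σ w_i β_i = 0.18×0.7165 + 0.28×1.5849 + 0.07×2.1839 + 0.32×0.2677 + 0.15×0.6355 = 0.9066

0.907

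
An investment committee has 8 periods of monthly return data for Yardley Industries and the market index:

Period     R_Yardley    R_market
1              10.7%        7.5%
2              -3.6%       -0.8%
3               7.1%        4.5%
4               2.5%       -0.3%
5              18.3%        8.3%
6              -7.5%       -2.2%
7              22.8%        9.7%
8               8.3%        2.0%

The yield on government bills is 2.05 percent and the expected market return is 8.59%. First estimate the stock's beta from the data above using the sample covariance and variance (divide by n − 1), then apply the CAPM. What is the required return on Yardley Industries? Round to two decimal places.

Mean R_i = (10.7 − 3.6 + 7.1 + 2.5 + 18.3 − 7.5 + 22.8 + 8.3) / 8 = 7.3250%
Mean R_m = (7.5 − 0.8 + 4.5 − 0.3 + 8.3 − 2.2 + 9.7 + 2.0) / 8 = 3.5875%
Σ(R_i − R̄_i)(R_m − R̄_m) = 310.2525  ⇒  Cov = 310.2525 / 7 = 44.3218
Σ(R_m − R̄_m)² = 146.0888  ⇒  Var(R_m) = 146.0888 / 7 = 20.8698
β = Cov / Var(R_m) = 44.3218 / 20.8698 = 2.1237
MRP = 8.59% − 2.05% = 6.54%
E(R) = R_f + β × MRP = 2.05% + 2.1237 × 6.54% = 15.94%

15.94%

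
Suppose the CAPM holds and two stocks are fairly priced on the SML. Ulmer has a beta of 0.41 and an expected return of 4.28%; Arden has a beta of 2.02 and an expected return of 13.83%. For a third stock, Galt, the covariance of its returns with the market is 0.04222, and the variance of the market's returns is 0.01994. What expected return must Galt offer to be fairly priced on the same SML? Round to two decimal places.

MRP = (13.83% − 4.28%) / (2.02 − 0.41) = 5.9317%
R_f = 4.28% − 0.41 × 5.9317% = 1.8480%
β_Galt = Cov / Var(R_m) = 0.04222 / 0.01994 = 2.1174
E(R_Galt) = R_f + β × MRP = 1.8480% + 2.1174 × 5.9317% = 14.41%

14.41%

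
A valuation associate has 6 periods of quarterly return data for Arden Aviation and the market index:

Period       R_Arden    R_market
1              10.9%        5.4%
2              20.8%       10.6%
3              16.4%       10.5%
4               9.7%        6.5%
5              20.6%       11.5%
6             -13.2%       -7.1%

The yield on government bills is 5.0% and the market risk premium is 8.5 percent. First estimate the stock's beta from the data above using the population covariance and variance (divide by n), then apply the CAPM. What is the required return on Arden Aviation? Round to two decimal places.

20.31%

Mean R_i = (10.9 + 20.8 + 16.4 + 9.7 + 20.6 − 13.2) / 6 = 10.8667%
Mean R_m = (5.4 + 10.6 + 10.5 + 6.5 + 11.5 − 7.1) / 6 = 6.2333%
Σ(R_i − R̄_i)(R_m − R̄_m) = 438.7967  ⇒  Cov = 438.7967 / 6 = 73.1328
Σ(R_m − R̄_m)² = 243.5533  ⇒  Var(R_m) = 243.5533 / 6 = 40.5922
β = Cov / Var(R_m) = 73.1328 / 40.5922 = 1.8016
E(R) = R_f + β × MRP = 5.0% + 1.8016 × 8.5% = 20.31%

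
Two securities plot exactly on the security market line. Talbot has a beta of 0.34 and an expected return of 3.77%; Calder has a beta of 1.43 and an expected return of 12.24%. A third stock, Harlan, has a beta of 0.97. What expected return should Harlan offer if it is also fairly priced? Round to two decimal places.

MRP (SML slope) = (12.24% − 3.77%) / (1.43 − 0.34) = 8.47% / 1.09 = 7.7706%
R_f (intercept) = 3.77% − 0.34 × 7.7706% = 1.1280%
E(R_Harlan) = R_f + β × MRP = 1.1280% + 0.97 × 7.7706% = 8.67%

8.67%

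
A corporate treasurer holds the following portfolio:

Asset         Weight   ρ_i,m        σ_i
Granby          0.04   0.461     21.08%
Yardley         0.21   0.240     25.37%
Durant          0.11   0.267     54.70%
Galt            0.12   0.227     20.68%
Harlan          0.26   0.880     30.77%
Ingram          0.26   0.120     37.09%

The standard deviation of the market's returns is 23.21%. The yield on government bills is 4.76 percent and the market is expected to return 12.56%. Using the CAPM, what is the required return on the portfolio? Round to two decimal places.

β_Granby = 0.461 × 21.08% / 23.21% = 0.4187
β_Yardley = 0.240 × 25.37% / 23.21% = 0.2623
β_Durant = 0.267 × 54.70% / 23.21% = 0.6293
β_Galt = 0.227 × 20.68% / 23.21% = 0.2023
β_Harlan = 0.880 × 30.77% / 23.21% = 1.1666
β_Ingram = 0.120 × 37.09% / 23.21% = 0.1918
β_P = Σ w_i β_i = 0.04×0.4187 + 0.21×0.2623 + 0.11×0.6293 + 0.12×0.2023 + 0.26×1.1666 + 0.26×0.1918 = 0.5185
MRP = 12.56% − 4.76% = 7.80%
E(R_P) = R_f + β_P × MRP = 4.76% + 0.5185 × 7.80% = 8.80%

8.80%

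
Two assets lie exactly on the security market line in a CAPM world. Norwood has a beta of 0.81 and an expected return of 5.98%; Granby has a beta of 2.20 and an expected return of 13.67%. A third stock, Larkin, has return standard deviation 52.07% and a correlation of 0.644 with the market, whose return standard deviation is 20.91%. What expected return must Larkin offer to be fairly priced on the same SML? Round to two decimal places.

MRP = (13.67% − 5.98%) / (2.20 − 0.81) = 5.5324%
R_f = 5.98% − 0.81 × 5.5324% = 1.4988%
β_Larkin = ρ·σ_i/σ_m = 0.644 × 52.07 / 20.91 = 1.6037
E(R_Larkin) = R_f + β × MRP = 1.4988% + 1.6037 × 5.5324% = 10.37%

10.37%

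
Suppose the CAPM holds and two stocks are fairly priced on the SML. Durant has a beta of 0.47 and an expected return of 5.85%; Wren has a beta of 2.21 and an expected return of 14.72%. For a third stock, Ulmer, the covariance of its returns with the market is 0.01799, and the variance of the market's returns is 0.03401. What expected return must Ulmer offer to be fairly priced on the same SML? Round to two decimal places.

MRP = (14.72% − 5.85%) / (2.21 − 0.47) = 5.0977%
R_f = 5.85% − 0.47 × 5.0977% = 3.4541%
β_Ulmer = Cov / Var(R_m) = 0.01799 / 0.03401 = 0.5290
E(R_Ulmer) = R_f + β × MRP = 3.4541% + 0.5290 × 5.0977% = 6.15%

6.15%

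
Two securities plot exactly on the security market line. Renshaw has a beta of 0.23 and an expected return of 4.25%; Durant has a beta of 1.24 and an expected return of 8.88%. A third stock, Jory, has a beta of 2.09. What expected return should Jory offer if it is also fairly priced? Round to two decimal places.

MRP (SML slope) = (8.88% − 4.25%) / (1.24 − 0.23) = 4.63% / 1.01 = 4.5842%
R_f (intercept) = 4.25% − 0.23 × 4.5842% = 3.1956%
E(R_Jory) = R_f + β × MRP = 3.1956% + 2.09 × 4.5842% = 12.78%

12.78%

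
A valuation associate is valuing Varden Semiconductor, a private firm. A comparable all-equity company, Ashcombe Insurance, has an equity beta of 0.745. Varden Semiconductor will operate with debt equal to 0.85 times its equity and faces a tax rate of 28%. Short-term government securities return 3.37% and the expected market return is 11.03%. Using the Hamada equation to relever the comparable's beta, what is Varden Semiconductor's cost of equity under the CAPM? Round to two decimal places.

12.57%

β_L = β_U × [1 + (1 − t)(D/E)] = 0.745 × [1 + (1 − 0.28) × 0.85]
    = 0.745 × [1 + 0.72 × 0.85] = 0.745 × 1.6120 = 1.2009
MRP = 11.03% − 3.37% = 7.66%
E(R) = R_f + β_L × MRP = 3.37% + 1.2009 × 7.66% = 12.57%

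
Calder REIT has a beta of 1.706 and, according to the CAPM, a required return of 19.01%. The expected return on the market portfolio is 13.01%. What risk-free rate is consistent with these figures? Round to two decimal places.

4.51%

E(R) = R_f + β(E(R_m) − R_f) = R_f(1 − β) + β·E(R_m)
19.01% = R_f × (1 − 1.706) + 1.706 × 13.01%
19.01% = R_f × -0.706 + 22.19506%
R_f = (19.01% − 22.19506%) / -0.706 = 4.51%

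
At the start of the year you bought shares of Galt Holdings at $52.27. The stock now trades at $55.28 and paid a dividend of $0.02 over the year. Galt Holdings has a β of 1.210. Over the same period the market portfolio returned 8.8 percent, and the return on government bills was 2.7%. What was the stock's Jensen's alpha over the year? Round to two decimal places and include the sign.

Realised HPR = (P1 + D1 − P0) / P0 = (55.28 + 0.02 − 52.27) / 52.27 = 3.03 / 52.27 = 5.7968%
MRP = 8.8% − 2.7% = 6.10%
CAPM required = R_f + β·MRP = 2.7% + 1.210 × 6.1% = 10.0810%
α = realised − required = 5.7968% − 10.0810% = -4.28%

-4.28%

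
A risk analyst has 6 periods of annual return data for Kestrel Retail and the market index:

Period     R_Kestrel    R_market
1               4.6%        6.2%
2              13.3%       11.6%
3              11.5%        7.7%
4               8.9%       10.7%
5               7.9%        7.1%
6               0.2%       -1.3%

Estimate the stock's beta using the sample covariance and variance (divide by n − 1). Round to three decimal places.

0.931

Mean R_i = (4.6 + 13.3 + 11.5 + 8.9 + 7.9 + 0.2) / 6 = 7.7333%
Mean R_m = (6.2 + 11.6 + 7.7 + 10.7 + 7.1 − 1.3) / 6 = 7.0000%
Σ(R_i − R̄_i)(R_m − R̄_m) = 97.6100  ⇒  Cov = 97.6100 / 5 = 19.5220
Σ(R_m − R̄_m)² = 104.8800  ⇒  Var(R_m) = 104.8800 / 5 = 20.9760
β = Cov / Var(R_m) = 19.5220 / 20.9760 = 0.9307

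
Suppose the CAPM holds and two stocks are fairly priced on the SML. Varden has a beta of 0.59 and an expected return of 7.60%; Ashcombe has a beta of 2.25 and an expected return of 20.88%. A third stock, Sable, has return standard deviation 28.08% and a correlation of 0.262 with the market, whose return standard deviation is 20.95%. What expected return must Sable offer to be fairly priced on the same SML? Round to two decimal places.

MRP = (20.88% − 7.60%) / (2.25 − 0.59) = 8.0000%
R_f = 7.60% − 0.59 × 8.0000% = 2.8800%
β_Sable = ρ·σ_i/σ_m = 0.262 × 28.08 / 20.95 = 0.3512
E(R_Sable) = R_f + β × MRP = 2.8800% + 0.3512 × 8.0000% = 5.69%

5.69%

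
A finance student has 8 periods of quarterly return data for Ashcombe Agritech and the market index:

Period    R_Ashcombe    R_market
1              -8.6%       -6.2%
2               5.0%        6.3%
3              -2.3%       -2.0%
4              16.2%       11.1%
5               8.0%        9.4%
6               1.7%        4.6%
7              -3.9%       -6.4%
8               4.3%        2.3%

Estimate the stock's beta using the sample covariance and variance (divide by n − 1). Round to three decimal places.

1.073

Mean R_i = (-8.6 + 5.0 − 2.3 + 16.2 + 8.0 + 1.7 − 3.9 + 4.3) / 8 = 2.5500%
Mean R_m = (-6.2 + 6.3 − 2.0 + 11.1 + 9.4 + 4.6 − 6.4 + 2.3) / 8 = 2.3875%
Σ(R_i − R̄_i)(R_m − R̄_m) = 338.4050  ⇒  Cov = 338.4050 / 7 = 48.3436
Σ(R_m − R̄_m)² = 315.5088  ⇒  Var(R_m) = 315.5088 / 7 = 45.0727
β = Cov / Var(R_m) = 48.3436 / 45.0727 = 1.0726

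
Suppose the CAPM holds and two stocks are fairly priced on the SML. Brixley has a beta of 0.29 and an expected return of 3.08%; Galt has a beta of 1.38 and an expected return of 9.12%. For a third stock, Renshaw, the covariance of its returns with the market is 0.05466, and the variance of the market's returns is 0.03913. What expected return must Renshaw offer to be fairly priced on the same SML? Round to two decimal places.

MRP = (9.12% − 3.08%) / (1.38 − 0.29) = 5.5413%
R_f = 3.08% − 0.29 × 5.5413% = 1.4730%
β_Renshaw = Cov / Var(R_m) = 0.05466 / 0.03913 = 1.3969
E(R_Renshaw) = R_f + β × MRP = 1.4730% + 1.3969 × 5.5413% = 9.21%

9.21%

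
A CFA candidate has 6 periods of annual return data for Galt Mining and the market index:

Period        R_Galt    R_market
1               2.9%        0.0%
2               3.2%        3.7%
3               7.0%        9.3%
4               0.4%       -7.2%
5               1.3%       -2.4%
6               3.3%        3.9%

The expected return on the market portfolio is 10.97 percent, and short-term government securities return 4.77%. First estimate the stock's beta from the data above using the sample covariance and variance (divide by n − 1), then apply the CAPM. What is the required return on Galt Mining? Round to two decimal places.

Mean R_i = (2.9 + 3.2 + 7.0 + 0.4 + 1.3 + 3.3) / 6 = 3.0167%
Mean R_m = (0.0 + 3.7 + 9.3 − 7.2 − 2.4 + 3.9) / 6 = 1.2167%
Σ(R_i − R̄_i)(R_m − R̄_m) = 61.7883  ⇒  Cov = 61.7883 / 5 = 12.3577
Σ(R_m − R̄_m)² = 164.1083  ⇒  Var(R_m) = 164.1083 / 5 = 32.8217
β = Cov / Var(R_m) = 12.3577 / 32.8217 = 0.3765
MRP = 10.97% − 4.77% = 6.20%
E(R) = R_f + β × MRP = 4.77% + 0.3765 × 6.20% = 7.10%

7.10%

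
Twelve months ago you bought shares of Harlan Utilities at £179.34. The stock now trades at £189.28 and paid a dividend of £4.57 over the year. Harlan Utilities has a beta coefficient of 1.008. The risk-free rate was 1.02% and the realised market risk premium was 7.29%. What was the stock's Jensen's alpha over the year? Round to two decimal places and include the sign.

-0.28%

Realised HPR = (P1 + D1 − P0) / P0 = (189.28 + 4.57 − 179.34) / 179.34 = 14.51 / 179.34 = 8.0908%
CAPM required = R_f + β·MRP = 1.02% + 1.008 × 7.29% = 8.36832%
α = realised − required = 8.0908% − 8.36832% = -0.28%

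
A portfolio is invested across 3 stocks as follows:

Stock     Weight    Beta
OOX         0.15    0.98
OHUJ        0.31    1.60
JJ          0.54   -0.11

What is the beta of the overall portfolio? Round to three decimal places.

0.584

β_P = Σ w_i β_i = 0.15×0.98 + 0.31×1.60 + 0.54×-0.11 = 0.5836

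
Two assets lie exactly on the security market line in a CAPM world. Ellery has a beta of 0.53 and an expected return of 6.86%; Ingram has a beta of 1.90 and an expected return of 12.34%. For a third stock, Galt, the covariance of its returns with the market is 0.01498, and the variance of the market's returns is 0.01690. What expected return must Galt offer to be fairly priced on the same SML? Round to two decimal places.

8.29%

MRP = (12.34% − 6.86%) / (1.90 − 0.53) = 4.0000%
R_f = 6.86% − 0.53 × 4.0000% = 4.7400%
β_Galt = Cov / Var(R_m) = 0.01498 / 0.01690 = 0.8864
E(R_Galt) = R_f + β × MRP = 4.7400% + 0.8864 × 4.0000% = 8.29%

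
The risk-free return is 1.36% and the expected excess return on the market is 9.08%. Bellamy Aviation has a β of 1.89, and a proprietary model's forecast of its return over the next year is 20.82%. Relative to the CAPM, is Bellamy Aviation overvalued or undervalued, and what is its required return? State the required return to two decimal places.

Required return = R_f + β·MRP = 1.36% + 1.89 × 9.08% = 18.52%
Forecast 20.82% > required 18.52% → the stock plots above the SML → undervalued.

Undervalued; required return 18.52%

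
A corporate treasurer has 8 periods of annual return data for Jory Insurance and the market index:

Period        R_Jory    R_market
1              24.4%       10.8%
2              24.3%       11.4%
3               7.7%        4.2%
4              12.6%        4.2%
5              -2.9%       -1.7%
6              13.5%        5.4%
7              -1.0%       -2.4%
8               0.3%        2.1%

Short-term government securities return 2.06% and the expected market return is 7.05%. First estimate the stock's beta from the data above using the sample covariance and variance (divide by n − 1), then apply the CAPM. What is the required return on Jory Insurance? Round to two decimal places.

12.38%

Mean R_i = (24.4 + 24.3 + 7.7 + 12.6 − 2.9 + 13.5 − 1.0 + 0.3) / 8 = 9.8625%
Mean R_m = (10.8 + 11.4 + 4.2 + 4.2 − 1.7 + 5.4 − 2.4 + 2.1) / 8 = 4.2500%
Σ(R_i − R̄_i)(R_m − R̄_m) = 371.3350  ⇒  Cov = 371.3350 / 7 = 53.0479
Σ(R_m − R̄_m)² = 179.6000  ⇒  Var(R_m) = 179.6000 / 7 = 25.6571
β = Cov / Var(R_m) = 53.0479 / 25.6571 = 2.0676
MRP = 7.05% − 2.06% = 4.99%
E(R) = R_f + β × MRP = 2.06% + 2.0676 × 4.99% = 12.38%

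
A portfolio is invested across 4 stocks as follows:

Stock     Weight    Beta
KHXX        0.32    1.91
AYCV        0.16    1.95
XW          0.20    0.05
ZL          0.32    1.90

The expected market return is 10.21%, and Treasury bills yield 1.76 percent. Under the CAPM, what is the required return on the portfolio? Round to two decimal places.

14.78%

β_P = Σ w_i β_i = 0.32×1.91 + 0.16×1.95 + 0.20×0.05 + 0.32×1.90 = 1.5412
MRP = 10.21% − 1.76% = 8.45%
E(R_P) = R_f + β_P × MRP = 1.76% + 1.5412 × 8.45% = 14.78%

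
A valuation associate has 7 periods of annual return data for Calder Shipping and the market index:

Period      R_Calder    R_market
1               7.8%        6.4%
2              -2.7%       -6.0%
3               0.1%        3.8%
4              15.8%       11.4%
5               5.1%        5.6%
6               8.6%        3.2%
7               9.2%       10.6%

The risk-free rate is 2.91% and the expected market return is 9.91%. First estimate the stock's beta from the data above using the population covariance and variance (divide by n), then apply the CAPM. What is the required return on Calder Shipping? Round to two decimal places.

9.23%

Mean R_i = (7.8 − 2.7 + 0.1 + 15.8 + 5.1 + 8.6 + 9.2) / 7 = 6.2714%
Mean R_m = (6.4 − 6.0 + 3.8 + 11.4 + 5.6 + 3.2 + 10.6) / 7 = 5.0000%
Σ(R_i − R̄_i)(R_m − R̄_m) = 180.7200  ⇒  Cov = 180.7200 / 7 = 25.8171
Σ(R_m − R̄_m)² = 200.3200  ⇒  Var(R_m) = 200.3200 / 7 = 28.6171
β = Cov / Var(R_m) = 25.8171 / 28.6171 = 0.9022
MRP = 9.91% − 2.91% = 7.00%
E(R) = R_f + β × MRP = 2.91% + 0.9022 × 7.00% = 9.23%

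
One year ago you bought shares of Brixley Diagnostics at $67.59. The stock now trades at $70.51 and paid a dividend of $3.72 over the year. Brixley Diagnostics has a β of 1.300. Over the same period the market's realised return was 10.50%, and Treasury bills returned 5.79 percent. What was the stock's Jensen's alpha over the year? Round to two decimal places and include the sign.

Realised HPR = (P1 + D1 − P0) / P0 = (70.51 + 3.72 − 67.59) / 67.59 = 6.64 / 67.59 = 9.8239%
MRP = 10.50% − 5.79% = 4.71%
CAPM required = R_f + β·MRP = 5.79% + 1.300 × 4.71% = 11.91300%
α = realised − required = 9.8239% − 11.91300% = -2.09%

-2.09%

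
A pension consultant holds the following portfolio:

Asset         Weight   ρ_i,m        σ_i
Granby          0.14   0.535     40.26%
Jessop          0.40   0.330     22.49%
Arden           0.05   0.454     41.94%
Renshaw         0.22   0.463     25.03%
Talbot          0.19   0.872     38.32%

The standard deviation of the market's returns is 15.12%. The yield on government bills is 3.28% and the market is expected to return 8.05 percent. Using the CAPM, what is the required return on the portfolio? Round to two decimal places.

β_Granby = 0.535 × 40.26% / 15.12% = 1.4245
β_Jessop = 0.330 × 22.49% / 15.12% = 0.4909
β_Arden = 0.454 × 41.94% / 15.12% = 1.2593
β_Renshaw = 0.463 × 25.03% / 15.12% = 0.7665
β_Talbot = 0.872 × 38.32% / 15.12% = 2.2100
β_P = Σ w_i β_i = 0.14×1.4245 + 0.40×0.4909 + 0.05×1.2593 + 0.22×0.7665 + 0.19×2.2100 = 1.0473
MRP = 8.05% − 3.28% = 4.77%
E(R_P) = R_f + β_P × MRP = 3.28% + 1.0473 × 4.77% = 8.28%

8.28%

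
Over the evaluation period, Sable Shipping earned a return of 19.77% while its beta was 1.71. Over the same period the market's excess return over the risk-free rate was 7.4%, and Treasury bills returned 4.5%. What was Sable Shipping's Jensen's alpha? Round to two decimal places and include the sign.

+2.62%

CAPM benchmark = R_f + β(R_m − R_f) = 4.5% + 1.71 × 7.4% = 17.1540%
α = actual − benchmark = 19.77% − 17.1540% = +2.62%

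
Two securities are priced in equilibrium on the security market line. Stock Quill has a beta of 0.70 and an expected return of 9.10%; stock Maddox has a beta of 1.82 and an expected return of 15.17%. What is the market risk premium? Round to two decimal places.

5.42%

Both satisfy E(R) = R_f + β·MRP, so the slope of the SML is
MRP = (15.17% − 9.10%) / (1.82 − 0.70) = 6.07% / 1.12 = 5.4196%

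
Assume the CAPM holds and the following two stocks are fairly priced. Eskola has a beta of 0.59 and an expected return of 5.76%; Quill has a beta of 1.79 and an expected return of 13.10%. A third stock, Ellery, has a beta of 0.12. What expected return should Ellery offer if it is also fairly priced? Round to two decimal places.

2.89%

MRP (SML slope) = (13.10% − 5.76%) / (1.79 − 0.59) = 7.34% / 1.20 = 6.1167%
R_f (intercept) = 5.76% − 0.59 × 6.1167% = 2.1511%
E(R_Ellery) = R_f + β × MRP = 2.1511% + 0.12 × 6.1167% = 2.89%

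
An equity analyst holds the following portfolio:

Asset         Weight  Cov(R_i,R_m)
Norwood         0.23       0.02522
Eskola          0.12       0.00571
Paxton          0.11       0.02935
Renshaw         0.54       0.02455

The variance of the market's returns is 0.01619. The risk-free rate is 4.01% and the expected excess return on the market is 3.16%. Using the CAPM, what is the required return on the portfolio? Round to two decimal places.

β_Norwood = 0.02522 / 0.01619 = 1.5578
β_Eskola = 0.00571 / 0.01619 = 0.3527
β_Paxton = 0.02935 / 0.01619 = 1.8128
β_Renshaw = 0.02455 / 0.01619 = 1.5164
β_P = Σ w_i β_i = 0.23×1.5578 + 0.12×0.3527 + 0.11×1.8128 + 0.54×1.5164 = 1.4189
E(R_P) = R_f + β_P × MRP = 4.01% + 1.4189 × 3.16% = 8.49%

8.49%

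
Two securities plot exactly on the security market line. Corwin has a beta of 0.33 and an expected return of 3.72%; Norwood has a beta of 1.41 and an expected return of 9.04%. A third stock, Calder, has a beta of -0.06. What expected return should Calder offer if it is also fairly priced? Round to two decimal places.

1.80%

MRP (SML slope) = (9.04% − 3.72%) / (1.41 − 0.33) = 5.32% / 1.08 = 4.9259%
R_f (intercept) = 3.72% − 0.33 × 4.9259% = 2.0945%
E(R_Calder) = R_f + β × MRP = 2.0945% + -0.06 × 4.9259% = 1.80%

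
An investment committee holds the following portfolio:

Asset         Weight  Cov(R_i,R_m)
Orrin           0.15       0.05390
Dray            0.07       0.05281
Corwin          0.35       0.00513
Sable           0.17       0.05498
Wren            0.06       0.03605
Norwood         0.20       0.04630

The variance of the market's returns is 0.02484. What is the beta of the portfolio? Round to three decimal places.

β_Orrin = 0.05390 / 0.02484 = 2.1699
β_Dray = 0.05281 / 0.02484 = 2.1260
β_Corwin = 0.00513 / 0.02484 = 0.2065
β_Sable = 0.05498 / 0.02484 = 2.2134
β_Wren = 0.03605 / 0.02484 = 1.4513
β_Norwood = 0.04630 / 0.02484 = 1.8639
β_P = Σ w_i β_i = 0.15×2.1699 + 0.07×2.1260 + 0.35×0.2065 + 0.17×2.2134 + 0.06×1.4513 + 0.20×1.8639 = 1.3827

1.383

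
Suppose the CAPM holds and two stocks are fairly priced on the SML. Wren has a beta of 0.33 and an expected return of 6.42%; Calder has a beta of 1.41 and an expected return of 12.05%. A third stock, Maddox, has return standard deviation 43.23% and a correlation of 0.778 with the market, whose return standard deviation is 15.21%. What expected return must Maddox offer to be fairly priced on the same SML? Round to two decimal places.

16.23%

MRP = (12.05% − 6.42%) / (1.41 − 0.33) = 5.2130%
R_f = 6.42% − 0.33 × 5.2130% = 4.6997%
β_Maddox = ρ·σ_i/σ_m = 0.778 × 43.23 / 15.21 = 2.2112
E(R_Maddox) = R_f + β × MRP = 4.6997% + 2.2112 × 5.2130% = 16.23%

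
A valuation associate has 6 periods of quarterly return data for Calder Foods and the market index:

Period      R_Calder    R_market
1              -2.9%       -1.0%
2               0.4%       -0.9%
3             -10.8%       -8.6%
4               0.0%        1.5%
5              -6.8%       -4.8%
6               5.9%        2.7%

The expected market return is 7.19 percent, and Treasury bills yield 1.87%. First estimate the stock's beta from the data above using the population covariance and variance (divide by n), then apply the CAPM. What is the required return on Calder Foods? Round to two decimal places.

Mean R_i = (-2.9 + 0.4 − 10.8 + 0.0 − 6.8 + 5.9) / 6 = -2.3667%
Mean R_m = (-1.0 − 0.9 − 8.6 + 1.5 − 4.8 + 2.7) / 6 = -1.8500%
Σ(R_i − R̄_i)(R_m − R̄_m) = 117.7200  ⇒  Cov = 117.7200 / 6 = 19.6200
Σ(R_m − R̄_m)² = 87.8150  ⇒  Var(R_m) = 87.8150 / 6 = 14.6358
β = Cov / Var(R_m) = 19.6200 / 14.6358 = 1.3405
MRP = 7.19% − 1.87% = 5.32%
E(R) = R_f + β × MRP = 1.87% + 1.3405 × 5.32% = 9.00%

9.00%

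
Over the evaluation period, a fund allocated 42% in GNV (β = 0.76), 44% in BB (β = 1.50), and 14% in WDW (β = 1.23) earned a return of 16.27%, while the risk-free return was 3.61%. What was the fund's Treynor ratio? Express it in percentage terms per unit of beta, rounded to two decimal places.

11.00%

β_P = 0.42×0.76 + 0.44×1.50 + 0.14×1.23 = 1.1514
Treynor = (R_P − R_f) / β_P = (16.27% − 3.61%) / 1.1514 = 12.66% / 1.1514 = 11.00%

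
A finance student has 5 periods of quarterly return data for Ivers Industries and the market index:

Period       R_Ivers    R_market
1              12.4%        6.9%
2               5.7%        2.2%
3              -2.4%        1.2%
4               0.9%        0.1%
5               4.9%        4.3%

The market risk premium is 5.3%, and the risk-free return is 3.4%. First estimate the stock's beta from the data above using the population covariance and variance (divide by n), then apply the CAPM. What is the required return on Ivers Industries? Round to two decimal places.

Mean R_i = (12.4 + 5.7 − 2.4 + 0.9 + 4.9) / 5 = 4.3000%
Mean R_m = (6.9 + 2.2 + 1.2 + 0.1 + 4.3) / 5 = 2.9400%
Σ(R_i − R̄_i)(R_m − R̄_m) = 53.1700  ⇒  Cov = 53.1700 / 5 = 10.6340
Σ(R_m − R̄_m)² = 29.1720  ⇒  Var(R_m) = 29.1720 / 5 = 5.8344
β = Cov / Var(R_m) = 10.6340 / 5.8344 = 1.8226
E(R) = R_f + β × MRP = 3.4% + 1.8226 × 5.3% = 13.06%

13.06%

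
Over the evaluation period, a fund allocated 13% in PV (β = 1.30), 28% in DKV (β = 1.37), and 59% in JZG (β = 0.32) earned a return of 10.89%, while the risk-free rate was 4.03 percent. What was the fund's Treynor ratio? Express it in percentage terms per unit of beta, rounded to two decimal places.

β_P = 0.13×1.30 + 0.28×1.37 + 0.59×0.32 = 0.7414
Treynor = (R_P − R_f) / β_P = (10.89% − 4.03%) / 0.7414 = 6.86% / 0.7414 = 9.25%

9.25%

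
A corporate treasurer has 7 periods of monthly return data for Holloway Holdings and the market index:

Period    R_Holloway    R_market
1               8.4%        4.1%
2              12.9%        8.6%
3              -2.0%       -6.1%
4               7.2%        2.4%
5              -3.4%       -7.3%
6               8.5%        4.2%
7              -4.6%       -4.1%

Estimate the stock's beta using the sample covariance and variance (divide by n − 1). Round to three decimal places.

Mean R_i = (8.4 + 12.9 − 2.0 + 7.2 − 3.4 + 8.5 − 4.6) / 7 = 3.8571%
Mean R_m = (4.1 + 8.6 − 6.1 + 2.4 − 7.3 + 4.2 − 4.1) / 7 = 0.2571%
Σ(R_i − R̄_i)(R_m − R̄_m) = 247.2971  ⇒  Cov = 247.2971 / 6 = 41.2162
Σ(R_m − R̄_m)² = 221.0171  ⇒  Var(R_m) = 221.0171 / 6 = 36.8362
β = Cov / Var(R_m) = 41.2162 / 36.8362 = 1.1189

1.119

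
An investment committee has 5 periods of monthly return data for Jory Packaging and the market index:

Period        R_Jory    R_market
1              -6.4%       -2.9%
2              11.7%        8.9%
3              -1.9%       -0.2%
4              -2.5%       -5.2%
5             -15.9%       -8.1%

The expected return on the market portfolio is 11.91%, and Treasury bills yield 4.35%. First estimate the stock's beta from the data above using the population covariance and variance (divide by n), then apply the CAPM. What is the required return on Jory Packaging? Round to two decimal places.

15.19%

Mean R_i = (-6.4 + 11.7 − 1.9 − 2.5 − 15.9) / 5 = -3.0000%
Mean R_m = (-2.9 + 8.9 − 0.2 − 5.2 − 8.1) / 5 = -1.5000%
Σ(R_i − R̄_i)(R_m − R̄_m) = 242.3600  ⇒  Cov = 242.3600 / 5 = 48.4720
Σ(R_m − R̄_m)² = 169.0600  ⇒  Var(R_m) = 169.0600 / 5 = 33.8120
β = Cov / Var(R_m) = 48.4720 / 33.8120 = 1.4336
MRP = 11.91% − 4.35% = 7.56%
E(R) = R_f + β × MRP = 4.35% + 1.4336 × 7.56% = 15.19%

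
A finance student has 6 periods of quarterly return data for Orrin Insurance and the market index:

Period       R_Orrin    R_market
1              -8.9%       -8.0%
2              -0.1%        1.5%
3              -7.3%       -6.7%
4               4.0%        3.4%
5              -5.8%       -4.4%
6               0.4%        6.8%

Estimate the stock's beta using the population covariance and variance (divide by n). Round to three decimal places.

Mean R_i = (-8.9 − 0.1 − 7.3 + 4.0 − 5.8 + 0.4) / 6 = -2.9500%
Mean R_m = (-8.0 + 1.5 − 6.7 + 3.4 − 4.4 + 6.8) / 6 = -1.2333%
Σ(R_i − R̄_i)(R_m − R̄_m) = 139.9700  ⇒  Cov = 139.9700 / 6 = 23.3283
Σ(R_m − R̄_m)² = 179.1733  ⇒  Var(R_m) = 179.1733 / 6 = 29.8622
β = Cov / Var(R_m) = 23.3283 / 29.8622 = 0.7812

0.781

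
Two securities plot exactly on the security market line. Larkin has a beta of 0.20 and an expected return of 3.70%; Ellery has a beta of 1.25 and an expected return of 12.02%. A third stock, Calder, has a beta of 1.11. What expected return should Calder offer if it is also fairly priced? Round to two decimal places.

10.91%

MRP (SML slope) = (12.02% − 3.70%) / (1.25 − 0.20) = 8.32% / 1.05 = 7.9238%
R_f (intercept) = 3.70% − 0.20 × 7.9238% = 2.1152%
E(R_Calder) = R_f + β × MRP = 2.1152% + 1.11 × 7.9238% = 10.91%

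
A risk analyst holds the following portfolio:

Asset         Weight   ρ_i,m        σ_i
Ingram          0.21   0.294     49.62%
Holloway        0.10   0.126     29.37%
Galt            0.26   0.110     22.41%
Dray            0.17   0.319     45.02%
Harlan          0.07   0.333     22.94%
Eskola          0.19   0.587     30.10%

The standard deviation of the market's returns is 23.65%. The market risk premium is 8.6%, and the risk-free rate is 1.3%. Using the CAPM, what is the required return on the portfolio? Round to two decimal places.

5.08%

β_Ingram = 0.294 × 49.62% / 23.65% = 0.6168
β_Holloway = 0.126 × 29.37% / 23.65% = 0.1565
β_Galt = 0.110 × 22.41% / 23.65% = 0.1042
β_Dray = 0.319 × 45.02% / 23.65% = 0.6072
β_Harlan = 0.333 × 22.94% / 23.65% = 0.3230
β_Eskola = 0.587 × 30.10% / 23.65% = 0.7471
β_P = Σ w_i β_i = 0.21×0.6168 + 0.10×0.1565 + 0.26×0.1042 + 0.17×0.6072 + 0.07×0.3230 + 0.19×0.7471 = 0.4401
E(R_P) = R_f + β_P × MRP = 1.3% + 0.4401 × 8.6% = 5.08%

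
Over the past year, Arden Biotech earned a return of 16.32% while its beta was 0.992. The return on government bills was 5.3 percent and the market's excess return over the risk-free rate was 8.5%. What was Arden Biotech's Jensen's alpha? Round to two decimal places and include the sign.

+2.59%

CAPM benchmark = R_f + β(R_m − R_f) = 5.3% + 0.992 × 8.5% = 13.7320%
α = actual − benchmark = 16.32% − 13.7320% = +2.59%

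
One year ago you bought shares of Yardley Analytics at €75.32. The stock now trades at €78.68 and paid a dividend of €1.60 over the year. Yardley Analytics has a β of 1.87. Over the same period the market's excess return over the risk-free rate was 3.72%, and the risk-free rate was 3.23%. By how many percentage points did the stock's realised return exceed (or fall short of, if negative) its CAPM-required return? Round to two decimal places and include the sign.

-3.60%

Realised HPR = (P1 + D1 − P0) / P0 = (78.68 + 1.60 − 75.32) / 75.32 = 4.96 / 75.32 = 6.5852%
CAPM required = R_f + β·MRP = 3.23% + 1.87 × 3.72% = 10.1864%
α = realised − required = 6.5852% − 10.1864% = -3.60%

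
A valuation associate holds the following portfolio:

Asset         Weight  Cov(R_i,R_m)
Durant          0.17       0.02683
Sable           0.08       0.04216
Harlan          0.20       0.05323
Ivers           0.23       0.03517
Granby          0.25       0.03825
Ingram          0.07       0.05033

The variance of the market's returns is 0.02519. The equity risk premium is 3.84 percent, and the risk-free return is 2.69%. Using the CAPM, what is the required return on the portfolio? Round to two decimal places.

β_Durant = 0.02683 / 0.02519 = 1.0651
β_Sable = 0.04216 / 0.02519 = 1.6737
β_Harlan = 0.05323 / 0.02519 = 2.1131
β_Ivers = 0.03517 / 0.02519 = 1.3962
β_Granby = 0.03825 / 0.02519 = 1.5185
β_Ingram = 0.05033 / 0.02519 = 1.9980
β_P = Σ w_i β_i = 0.17×1.0651 + 0.08×1.6737 + 0.20×2.1131 + 0.23×1.3962 + 0.25×1.5185 + 0.07×1.9980 = 1.5782
E(R_P) = R_f + β_P × MRP = 2.69% + 1.5782 × 3.84% = 8.75%

8.75%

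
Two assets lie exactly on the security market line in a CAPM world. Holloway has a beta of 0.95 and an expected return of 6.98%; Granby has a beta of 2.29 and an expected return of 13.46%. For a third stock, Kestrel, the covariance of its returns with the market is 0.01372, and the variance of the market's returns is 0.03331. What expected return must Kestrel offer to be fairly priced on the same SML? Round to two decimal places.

4.38%

MRP = (13.46% − 6.98%) / (2.29 − 0.95) = 4.8358%
R_f = 6.98% − 0.95 × 4.8358% = 2.3860%
β_Kestrel = Cov / Var(R_m) = 0.01372 / 0.03331 = 0.4119
E(R_Kestrel) = R_f + β × MRP = 2.3860% + 0.4119 × 4.8358% = 4.38%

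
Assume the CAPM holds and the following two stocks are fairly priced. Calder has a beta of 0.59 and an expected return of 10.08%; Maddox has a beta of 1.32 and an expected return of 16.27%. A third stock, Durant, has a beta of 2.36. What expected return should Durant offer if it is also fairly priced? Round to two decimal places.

MRP (SML slope) = (16.27% − 10.08%) / (1.32 − 0.59) = 6.19% / 0.73 = 8.4795%
R_f (intercept) = 10.08% − 0.59 × 8.4795% = 5.0771%
E(R_Durant) = R_f + β × MRP = 5.0771% + 2.36 × 8.4795% = 25.09%

25.09%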